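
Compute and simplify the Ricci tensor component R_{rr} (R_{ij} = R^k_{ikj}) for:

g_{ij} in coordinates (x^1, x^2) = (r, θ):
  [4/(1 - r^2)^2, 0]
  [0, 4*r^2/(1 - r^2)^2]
Non-zero Christoffel symbols (Γ^k_{ij} = Γ^k_{ji}):
Γ^r_{r r} = 2*r/(1 - r^2)
Γ^r_{θ θ} = (r^3 + r)/(r^2 - 1)
Γ^θ_{r θ} = (-r^2 - 1)/(r^3 - r)
R^r_{r r r} = 0 (a repeated index in an antisymmetric pair)
R^θ_{r θ r} = ∂_θ Γ^θ_{r r} - ∂_r Γ^θ_{r θ} + Γ^θ_{θ m} Γ^m_{r r} - Γ^θ_{r m} Γ^m_{r θ}
  = (0) - ((r^4 + 4*r^2 - 1)/(r^3 - r)^2) + (2*(r^2 + 1)/(r^2 - 1)^2) - ((r^2 + 1)^2/(r^3 - r)^2) = -4/(r^2 - 1)^2
R_{rr} = R^r_{r r r} + R^θ_{r θ r} = (0) + (-4/(r^2 - 1)^2) = -4/(r^2 - 1)^2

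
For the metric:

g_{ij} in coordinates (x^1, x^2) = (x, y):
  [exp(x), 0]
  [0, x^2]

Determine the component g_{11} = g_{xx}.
With x^1 = x, x^2 = y, g_{11} = g_{xx} is the row-1, column-1 entry of the matrix.
g_{11} = exp(x)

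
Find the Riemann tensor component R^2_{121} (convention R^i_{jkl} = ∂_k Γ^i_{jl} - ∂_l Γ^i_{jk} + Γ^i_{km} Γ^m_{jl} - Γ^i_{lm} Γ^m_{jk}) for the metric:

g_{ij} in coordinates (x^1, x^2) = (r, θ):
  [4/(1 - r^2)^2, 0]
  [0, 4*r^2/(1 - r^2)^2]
Non-zero Christoffel symbols (Γ^k_{ij} = Γ^k_{ji}):
Γ^r_{r r} = 2*r/(1 - r^2)
Γ^r_{θ θ} = (r^3 + r)/(r^2 - 1)
Γ^θ_{r θ} = (-r^2 - 1)/(r^3 - r)
R^θ_{r θ r} = ∂_θ Γ^θ_{r r} - ∂_r Γ^θ_{r θ} + Γ^θ_{θ m} Γ^m_{r r} - Γ^θ_{r m} Γ^m_{r θ}
  = (0) - ((r^4 + 4*r^2 - 1)/(r^3 - r)^2) + (2*(r^2 + 1)/(r^2 - 1)^2) - ((r^2 + 1)^2/(r^3 - r)^2) = -4/(r^2 - 1)^2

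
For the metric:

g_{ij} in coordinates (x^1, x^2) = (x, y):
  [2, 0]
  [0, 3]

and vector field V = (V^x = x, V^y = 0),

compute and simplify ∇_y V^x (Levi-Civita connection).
All Christoffel symbols are zero.
∇_y V^x = ∂_y V^x + Γ^x_{y j} V^j
  = (0) + (0)(x) + (0)(0)
  = 0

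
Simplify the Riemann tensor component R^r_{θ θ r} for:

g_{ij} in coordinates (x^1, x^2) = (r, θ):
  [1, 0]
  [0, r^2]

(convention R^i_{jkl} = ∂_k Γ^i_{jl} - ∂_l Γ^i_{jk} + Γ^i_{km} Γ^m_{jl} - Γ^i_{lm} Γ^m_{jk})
Non-zero Christoffel symbols (Γ^k_{ij} = Γ^k_{ji}):
Γ^r_{θ θ} = -r
Γ^θ_{r θ} = 1/r
R^r_{θ θ r} = ∂_θ Γ^r_{θ r} - ∂_r Γ^r_{θ θ} + Γ^r_{θ m} Γ^m_{θ r} - Γ^r_{r m} Γ^m_{θ θ}
  = (0) - (-1) + (-1) - (0) = 0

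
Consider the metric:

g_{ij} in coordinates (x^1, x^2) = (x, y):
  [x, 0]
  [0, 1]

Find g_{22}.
With x^1 = x, x^2 = y, g_{22} = g_{yy} is the row-2, column-2 entry of the matrix.
g_{22} = 1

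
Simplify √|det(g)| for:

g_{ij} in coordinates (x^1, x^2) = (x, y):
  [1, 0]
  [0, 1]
det(g) = 1
√|det(g)| = 1
Volume element: dV = 1 dx dy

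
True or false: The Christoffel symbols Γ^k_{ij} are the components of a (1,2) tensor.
Under a change of coordinates Γ picks up an inhomogeneous term ∂²x/∂x'∂x'; e.g. Γ = 0 in Cartesian coordinates but Γ^r_{θθ} = -r in polar coordinates on the same flat plane.
False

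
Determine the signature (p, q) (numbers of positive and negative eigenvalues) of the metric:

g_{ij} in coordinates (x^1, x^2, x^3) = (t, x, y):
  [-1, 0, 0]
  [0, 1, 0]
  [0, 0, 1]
The metric is diagonal, so its eigenvalues are the diagonal entries: -1, 1, 1 (at a generic point, where coordinate-dependent entries are positive).
2 positive, 1 negative.
(2, 1) - Lorentzian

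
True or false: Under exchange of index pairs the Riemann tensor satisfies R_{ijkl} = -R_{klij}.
The pair-exchange symmetry has a plus sign: R_{ijkl} = +R_{klij}.
False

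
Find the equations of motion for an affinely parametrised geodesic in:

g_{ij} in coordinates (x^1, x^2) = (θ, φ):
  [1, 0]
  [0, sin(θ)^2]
Geodesic equation: d^2x^k/dλ^2 + Γ^k_{ij} (dx^i/dλ)(dx^j/dλ) = 0.
Non-zero Christoffel symbols:
Γ^θ_{φ φ} = -sin(2*θ)/2
Γ^φ_{θ φ} = 1/tan(θ)
Substituting (the symmetric pair Γ^k_{ij}, Γ^k_{ji} combines into a factor 2):
d^2θ/dλ^2 - (sin(2*θ)/2) (dφ/dλ)^2 = 0
d^2φ/dλ^2 + (2/tan(θ)) (dθ/dλ)(dφ/dλ) = 0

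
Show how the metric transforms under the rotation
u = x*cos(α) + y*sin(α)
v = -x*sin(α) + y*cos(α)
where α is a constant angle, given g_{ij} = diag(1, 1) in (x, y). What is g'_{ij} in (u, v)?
Invert the transformation: x = u*cos(α) - v*sin(α), y = u*sin(α) + v*cos(α)
g'_{ij} = (∂x^k/∂x'^i)(∂x^l/∂x'^j) g_{kl}; with g_{kl} = δ_{kl} this is Σ_k (∂x^k/∂x'^i)(∂x^k/∂x'^j).
Jacobian: ∂x/∂u = cos(α), ∂x/∂v = -sin(α), ∂y/∂u = sin(α), ∂y/∂v = cos(α)
g'_{uu} = (cos(α))(cos(α)) + (sin(α))(sin(α)) = 1
g'_{uv} = (cos(α))(-sin(α)) + (sin(α))(cos(α)) = 0
g'_{vv} = (-sin(α))(-sin(α)) + (cos(α))(cos(α)) = 1
g'_{ij} = diag(1, 1)
The Euclidean metric is invariant under rotations.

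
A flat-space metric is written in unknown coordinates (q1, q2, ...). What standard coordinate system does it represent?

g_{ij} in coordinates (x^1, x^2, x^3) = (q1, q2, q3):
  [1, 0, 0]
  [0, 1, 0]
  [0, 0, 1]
All components are constant and the metric is the identity, i.e. orthonormal rectilinear coordinates.
Cartesian (3D) coordinates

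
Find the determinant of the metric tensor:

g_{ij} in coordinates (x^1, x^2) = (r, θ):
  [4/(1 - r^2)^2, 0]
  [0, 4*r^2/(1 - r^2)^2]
For a 2×2 metric: det(g) = g_{11}·g_{22} - g_{12}·g_{21}
= (4/(1 - r^2)^2)·(4*r^2/(1 - r^2)^2) - (0)·(0)
= 16*r^2/(1 - r^2)^4 - 0
det(g) = 16*r^2/(1 - r^2)^4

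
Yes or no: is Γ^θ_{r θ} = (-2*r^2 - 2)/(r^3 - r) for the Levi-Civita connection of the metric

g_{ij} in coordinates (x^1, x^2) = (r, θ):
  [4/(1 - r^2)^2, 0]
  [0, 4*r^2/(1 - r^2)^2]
Γ^θ_{r θ} = (1/2) g^{θθ} (∂_r g_{θθ} + ∂_θ g_{θr} - ∂_θ g_{rθ}) = (1/2)((1 - r^2)^2/(4*r^2))((-8*(r^3 + r)/(r^2 - 1)^3) + (0) - (0)) = (-r^2 - 1)/(r^3 - r)
This differs from the proposed value (-2*r^2 - 2)/(r^3 - r).
No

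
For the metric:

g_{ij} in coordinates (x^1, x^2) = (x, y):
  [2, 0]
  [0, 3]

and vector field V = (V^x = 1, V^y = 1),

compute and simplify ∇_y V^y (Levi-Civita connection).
All Christoffel symbols are zero.
∇_y V^y = ∂_y V^y + Γ^y_{y j} V^j
  = (0) + (0)(1) + (0)(1)
  = 0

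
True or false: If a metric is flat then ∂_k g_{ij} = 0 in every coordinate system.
Flatness means R^i_{jkl} = 0; the components can still vary, e.g. the flat plane in polar coordinates has g_{θθ} = r^2.
False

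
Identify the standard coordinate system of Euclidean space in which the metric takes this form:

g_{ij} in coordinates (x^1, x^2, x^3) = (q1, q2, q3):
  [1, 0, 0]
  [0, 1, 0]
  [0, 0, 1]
All components are constant and the metric is the identity, i.e. orthonormal rectilinear coordinates.
Cartesian (3D) coordinates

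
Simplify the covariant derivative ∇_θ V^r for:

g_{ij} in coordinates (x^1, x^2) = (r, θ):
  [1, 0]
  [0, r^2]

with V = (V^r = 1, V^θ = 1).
Non-zero Christoffel symbols:
Γ^r_{θ θ} = -r
Γ^θ_{r θ} = 1/r
∇_θ V^r = ∂_θ V^r + Γ^r_{θ j} V^j
  = (0) + (0)(1) + (-r)(1)
  = -r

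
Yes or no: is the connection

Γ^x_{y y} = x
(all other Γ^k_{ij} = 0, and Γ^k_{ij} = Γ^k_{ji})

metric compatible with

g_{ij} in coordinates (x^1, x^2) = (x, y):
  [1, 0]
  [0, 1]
Using ∇_k g_{ij} = ∂_k g_{ij} - Γ^m_{ki} g_{mj} - Γ^m_{kj} g_{im}:
∇_y g_{xy} = (0) - (0) - (x) = -x ≠ 0
So the connection is not metric compatible (it is not the Levi-Civita connection).
No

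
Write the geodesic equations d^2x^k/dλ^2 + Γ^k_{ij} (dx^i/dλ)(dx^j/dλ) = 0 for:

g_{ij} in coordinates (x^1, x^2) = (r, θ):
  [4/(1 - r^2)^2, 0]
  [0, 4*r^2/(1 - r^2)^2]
Geodesic equation: d^2x^k/dλ^2 + Γ^k_{ij} (dx^i/dλ)(dx^j/dλ) = 0.
Non-zero Christoffel symbols:
Γ^r_{r r} = 2*r/(1 - r^2)
Γ^r_{θ θ} = (r^3 + r)/(r^2 - 1)
Γ^θ_{r θ} = (-r^2 - 1)/(r^3 - r)
Substituting (the symmetric pair Γ^k_{ij}, Γ^k_{ji} combines into a factor 2):
d^2r/dλ^2 + (2*r/(1 - r^2)) (dr/dλ)^2 + ((r^3 + r)/(r^2 - 1)) (dθ/dλ)^2 = 0
d^2θ/dλ^2 + ((-2*r^2 - 2)/(r^3 - r)) (dr/dλ)(dθ/dλ) = 0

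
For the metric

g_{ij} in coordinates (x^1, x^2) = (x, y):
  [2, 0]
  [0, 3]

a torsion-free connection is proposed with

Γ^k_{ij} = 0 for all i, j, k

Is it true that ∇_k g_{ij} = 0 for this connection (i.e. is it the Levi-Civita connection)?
Using ∇_k g_{ij} = ∂_k g_{ij} - Γ^m_{ki} g_{mj} - Γ^m_{kj} g_{im}:
e.g. ∇_y g_{yy} = (0) - (0) - (0) = 0
Every component ∇_k g_{ij} vanishes: the connection is metric compatible.
Yes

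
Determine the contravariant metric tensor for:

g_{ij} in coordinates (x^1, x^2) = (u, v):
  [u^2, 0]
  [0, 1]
The metric is diagonal, so g^{ij} is diagonal with entries 1/g_{ii}: diag(1/(u^2), 1).
g^{ij}:
  [1/u^2, 0]
  [0, 1]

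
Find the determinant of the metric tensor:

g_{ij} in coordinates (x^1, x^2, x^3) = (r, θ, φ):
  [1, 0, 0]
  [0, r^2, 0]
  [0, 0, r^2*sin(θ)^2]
Diagonal metric: det(g) = g_{11}·g_{22}·g_{33}
= (1)·(r^2)·(r^2*sin(θ)^2)
det(g) = r^4*sin(θ)^2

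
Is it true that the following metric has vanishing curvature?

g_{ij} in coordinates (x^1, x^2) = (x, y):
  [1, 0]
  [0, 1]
All metric components are constant, so every Christoffel symbol vanishes and R^i_{jkl} = 0.
Yes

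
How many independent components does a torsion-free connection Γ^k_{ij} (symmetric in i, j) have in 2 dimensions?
Γ^k_{ij} has n choices for the upper index and n(n+1)/2 independent symmetric lower index pairs.
Total = 2 × 2×3/2 = 2 × 3 = 6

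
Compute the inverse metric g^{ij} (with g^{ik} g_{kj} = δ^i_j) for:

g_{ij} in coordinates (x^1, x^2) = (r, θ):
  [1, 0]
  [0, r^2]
The metric is diagonal, so g^{ij} is diagonal with entries 1/g_{ii}: diag(1, 1/(r^2)).
g^{ij}:
  [1, 0]
  [0, 1/r^2]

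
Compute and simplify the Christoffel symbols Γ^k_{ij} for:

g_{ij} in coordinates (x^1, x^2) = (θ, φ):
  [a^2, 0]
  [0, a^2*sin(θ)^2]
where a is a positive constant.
Using Γ^k_{ij} = (1/2) g^{km} (∂_i g_{mj} + ∂_j g_{mi} - ∂_m g_{ij}); the metric is diagonal, so only the m = k term contributes.
Non-zero symbols (using the symmetry Γ^k_{ij} = Γ^k_{ji}):
Γ^θ_{φ φ} = (1/2) g^{θθ} (∂_φ g_{θφ} + ∂_φ g_{θφ} - ∂_θ g_{φφ}) = (1/2)(1/a^2)((0) + (0) - (a^2*sin(2*θ))) = -sin(2*θ)/2
Γ^φ_{θ φ} = (1/2) g^{φφ} (∂_θ g_{φφ} + ∂_φ g_{φθ} - ∂_φ g_{θφ}) = (1/2)(1/(a^2*sin(θ)^2))((a^2*sin(2*θ)) + (0) - (0)) = 1/tan(θ)
All other Christoffel symbols are zero.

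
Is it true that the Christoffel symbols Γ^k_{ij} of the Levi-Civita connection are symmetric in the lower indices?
The Levi-Civita connection is torsion-free, which is exactly Γ^k_{ij} = Γ^k_{ji}.
Yes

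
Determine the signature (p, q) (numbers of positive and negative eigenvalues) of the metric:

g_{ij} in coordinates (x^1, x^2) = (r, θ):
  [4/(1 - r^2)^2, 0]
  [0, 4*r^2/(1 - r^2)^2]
The metric is diagonal, so its eigenvalues are the diagonal entries: 4/(1 - r^2)^2, 4*r^2/(1 - r^2)^2 (at a generic point, where coordinate-dependent entries are positive).
2 positive, 0 negative.
(2, 0) - Riemannian (positive definite)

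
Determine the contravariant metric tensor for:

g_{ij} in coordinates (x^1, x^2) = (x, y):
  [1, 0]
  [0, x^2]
The metric is diagonal, so g^{ij} is diagonal with entries 1/g_{ii}: diag(1, 1/(x^2)).
g^{ij}:
  [1, 0]
  [0, 1/x^2]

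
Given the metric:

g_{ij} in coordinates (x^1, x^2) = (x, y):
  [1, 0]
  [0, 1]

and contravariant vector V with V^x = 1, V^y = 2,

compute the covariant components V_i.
V_i = g_{ij} V^j:
V_x = (1)(1) + (0)(2) = 1
V_y = (0)(1) + (1)(2) = 2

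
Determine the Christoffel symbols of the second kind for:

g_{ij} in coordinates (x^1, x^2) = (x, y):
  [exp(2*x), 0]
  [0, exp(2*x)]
Using Γ^k_{ij} = (1/2) g^{km} (∂_i g_{mj} + ∂_j g_{mi} - ∂_m g_{ij}); the metric is diagonal, so only the m = k term contributes.
Non-zero symbols (using the symmetry Γ^k_{ij} = Γ^k_{ji}):
Γ^x_{x x} = (1/2) g^{xx} (∂_x g_{xx} + ∂_x g_{xx} - ∂_x g_{xx}) = (1/2)(exp(-2*x))((2*exp(2*x)) + (2*exp(2*x)) - (2*exp(2*x))) = 1
Γ^x_{y y} = (1/2) g^{xx} (∂_y g_{xy} + ∂_y g_{xy} - ∂_x g_{yy}) = (1/2)(exp(-2*x))((0) + (0) - (2*exp(2*x))) = -1
Γ^y_{x y} = (1/2) g^{yy} (∂_x g_{yy} + ∂_y g_{yx} - ∂_y g_{xy}) = (1/2)(exp(-2*x))((2*exp(2*x)) + (0) - (0)) = 1
All other Christoffel symbols are zero.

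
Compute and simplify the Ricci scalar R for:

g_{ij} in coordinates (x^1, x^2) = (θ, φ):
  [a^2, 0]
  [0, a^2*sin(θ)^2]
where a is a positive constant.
Non-zero Christoffel symbols (Γ^k_{ij} = Γ^k_{ji}):
Γ^θ_{φ φ} = -sin(2*θ)/2
Γ^φ_{θ φ} = 1/tan(θ)
Ricci tensor (R_{ij} = R^k_{ikj}): R_{θθ} = 1, R_{θφ} = 0, R_{φφ} = sin(θ)^2
Inverse metric: g^{θθ} = 1/a^2, g^{φφ} = 1/(a^2*sin(θ)^2)
R = g^{ij} R_{ij} = (1/a^2)(1) + (1/(a^2*sin(θ)^2))(sin(θ)^2) = 2/a^2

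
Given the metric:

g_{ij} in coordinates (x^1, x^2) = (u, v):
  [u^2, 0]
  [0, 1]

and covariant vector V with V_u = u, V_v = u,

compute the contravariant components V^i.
Inverse metric (diagonal): g^{uu} = 1/u^2, g^{vv} = 1
V^i = g^{ij} V_j:
V^u = (1/u^2)(u) + (0)(u) = 1/u
V^v = (0)(u) + (1)(u) = u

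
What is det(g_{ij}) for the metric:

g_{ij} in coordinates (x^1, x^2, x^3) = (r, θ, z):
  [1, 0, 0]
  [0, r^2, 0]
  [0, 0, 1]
Diagonal metric: det(g) = g_{11}·g_{22}·g_{33}
= (1)·(r^2)·(1)
det(g) = r^2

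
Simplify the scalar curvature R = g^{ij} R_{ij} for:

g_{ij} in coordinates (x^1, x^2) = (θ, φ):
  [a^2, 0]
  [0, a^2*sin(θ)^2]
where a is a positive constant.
Non-zero Christoffel symbols (Γ^k_{ij} = Γ^k_{ji}):
Γ^θ_{φ φ} = -sin(2*θ)/2
Γ^φ_{θ φ} = 1/tan(θ)
Ricci tensor (R_{ij} = R^k_{ikj}): R_{θθ} = 1, R_{θφ} = 0, R_{φφ} = sin(θ)^2
Inverse metric: g^{θθ} = 1/a^2, g^{φφ} = 1/(a^2*sin(θ)^2)
R = g^{ij} R_{ij} = (1/a^2)(1) + (1/(a^2*sin(θ)^2))(sin(θ)^2) = 2/a^2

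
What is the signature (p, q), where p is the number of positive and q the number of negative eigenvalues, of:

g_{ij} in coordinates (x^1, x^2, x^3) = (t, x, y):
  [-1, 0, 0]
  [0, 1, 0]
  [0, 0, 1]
The metric is diagonal, so its eigenvalues are the diagonal entries: -1, 1, 1 (at a generic point, where coordinate-dependent entries are positive).
2 positive, 1 negative.
(2, 1) - Lorentzian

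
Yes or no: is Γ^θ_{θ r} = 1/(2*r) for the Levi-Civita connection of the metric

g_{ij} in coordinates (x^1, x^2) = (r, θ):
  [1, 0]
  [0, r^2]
Γ^θ_{θ r} = (1/2) g^{θθ} (∂_θ g_{θr} + ∂_r g_{θθ} - ∂_θ g_{θr}) = (1/2)(1/r^2)((0) + (2*r) - (0)) = 1/r
This differs from the proposed value 1/(2*r).
No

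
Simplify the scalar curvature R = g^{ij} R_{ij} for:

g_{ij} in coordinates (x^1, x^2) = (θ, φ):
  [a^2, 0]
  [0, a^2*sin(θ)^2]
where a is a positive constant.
Non-zero Christoffel symbols (Γ^k_{ij} = Γ^k_{ji}):
Γ^θ_{φ φ} = -sin(2*θ)/2
Γ^φ_{θ φ} = 1/tan(θ)
Ricci tensor (R_{ij} = R^k_{ikj}): R_{θθ} = 1, R_{θφ} = 0, R_{φφ} = sin(θ)^2
Inverse metric: g^{θθ} = 1/a^2, g^{φφ} = 1/(a^2*sin(θ)^2)
R = g^{ij} R_{ij} = (1/a^2)(1) + (1/(a^2*sin(θ)^2))(sin(θ)^2) = 2/a^2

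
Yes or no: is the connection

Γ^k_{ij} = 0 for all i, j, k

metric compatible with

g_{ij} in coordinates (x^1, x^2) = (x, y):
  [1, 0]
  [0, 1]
Using ∇_k g_{ij} = ∂_k g_{ij} - Γ^m_{ki} g_{mj} - Γ^m_{kj} g_{im}:
e.g. ∇_y g_{xy} = (0) - (0) - (0) = 0
Every component ∇_k g_{ij} vanishes: the connection is metric compatible.
Yes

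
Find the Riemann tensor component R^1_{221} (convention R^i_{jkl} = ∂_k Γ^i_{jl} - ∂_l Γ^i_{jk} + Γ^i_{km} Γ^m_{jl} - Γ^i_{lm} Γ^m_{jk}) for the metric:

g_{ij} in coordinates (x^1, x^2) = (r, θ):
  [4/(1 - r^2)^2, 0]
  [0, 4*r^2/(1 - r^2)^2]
Non-zero Christoffel symbols (Γ^k_{ij} = Γ^k_{ji}):
Γ^r_{r r} = 2*r/(1 - r^2)
Γ^r_{θ θ} = (r^3 + r)/(r^2 - 1)
Γ^θ_{r θ} = (-r^2 - 1)/(r^3 - r)
R^r_{θ θ r} = ∂_θ Γ^r_{θ r} - ∂_r Γ^r_{θ θ} + Γ^r_{θ m} Γ^m_{θ r} - Γ^r_{r m} Γ^m_{θ θ}
  = (0) - ((r^4 - 4*r^2 - 1)/(r^2 - 1)^2) + (-(r^2 + 1)^2/(r^2 - 1)^2) - (-2*r^2*(r^2 + 1)/(r^2 - 1)^2) = 4*r^2/(r^2 - 1)^2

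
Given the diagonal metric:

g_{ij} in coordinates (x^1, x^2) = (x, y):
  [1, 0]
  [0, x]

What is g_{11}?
With x^1 = x, x^2 = y, g_{11} = g_{xx} is the row-1, column-1 entry of the matrix.
g_{11} = 1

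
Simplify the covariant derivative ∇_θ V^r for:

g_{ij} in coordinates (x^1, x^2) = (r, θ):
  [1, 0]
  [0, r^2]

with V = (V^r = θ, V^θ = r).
Non-zero Christoffel symbols:
Γ^r_{θ θ} = -r
Γ^θ_{r θ} = 1/r
∇_θ V^r = ∂_θ V^r + Γ^r_{θ j} V^j
  = (1) + (0)(θ) + (-r)(r)
  = 1 - r^2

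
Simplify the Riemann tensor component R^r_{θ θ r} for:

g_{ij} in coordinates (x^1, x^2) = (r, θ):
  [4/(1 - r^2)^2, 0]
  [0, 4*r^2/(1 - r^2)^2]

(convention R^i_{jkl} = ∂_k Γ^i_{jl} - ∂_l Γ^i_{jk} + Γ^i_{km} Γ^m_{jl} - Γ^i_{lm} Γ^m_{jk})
Non-zero Christoffel symbols (Γ^k_{ij} = Γ^k_{ji}):
Γ^r_{r r} = 2*r/(1 - r^2)
Γ^r_{θ θ} = (r^3 + r)/(r^2 - 1)
Γ^θ_{r θ} = (-r^2 - 1)/(r^3 - r)
R^r_{θ θ r} = ∂_θ Γ^r_{θ r} - ∂_r Γ^r_{θ θ} + Γ^r_{θ m} Γ^m_{θ r} - Γ^r_{r m} Γ^m_{θ θ}
  = (0) - ((r^4 - 4*r^2 - 1)/(r^2 - 1)^2) + (-(r^2 + 1)^2/(r^2 - 1)^2) - (-2*r^2*(r^2 + 1)/(r^2 - 1)^2) = 4*r^2/(r^2 - 1)^2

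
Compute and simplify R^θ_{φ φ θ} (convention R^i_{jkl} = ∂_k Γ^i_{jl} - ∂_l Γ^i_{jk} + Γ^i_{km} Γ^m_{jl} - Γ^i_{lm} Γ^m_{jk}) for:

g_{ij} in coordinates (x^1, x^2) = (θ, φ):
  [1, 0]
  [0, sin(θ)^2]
Non-zero Christoffel symbols (Γ^k_{ij} = Γ^k_{ji}):
Γ^θ_{φ φ} = -sin(2*θ)/2
Γ^φ_{θ φ} = 1/tan(θ)
R^θ_{φ φ θ} = ∂_φ Γ^θ_{φ θ} - ∂_θ Γ^θ_{φ φ} + Γ^θ_{φ m} Γ^m_{φ θ} - Γ^θ_{θ m} Γ^m_{φ φ}
  = (0) - (-cos(2*θ)) + (-cos(θ)^2) - (0) = -sin(θ)^2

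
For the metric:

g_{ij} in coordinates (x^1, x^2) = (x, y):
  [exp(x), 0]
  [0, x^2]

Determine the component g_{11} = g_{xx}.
With x^1 = x, x^2 = y, g_{11} = g_{xx} is the row-1, column-1 entry of the matrix.
g_{11} = exp(x)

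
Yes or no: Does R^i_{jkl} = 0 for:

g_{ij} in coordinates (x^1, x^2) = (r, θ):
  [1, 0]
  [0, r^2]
Non-zero Christoffel symbols:
Γ^r_{θ θ} = -r
Γ^θ_{r θ} = 1/r
Ricci tensor: R_{rr} = 0, R_{rθ} = 0, R_{θθ} = 0
All R_{ij} vanish; in 2 dimensions the Riemann tensor is fully determined by the Ricci tensor, so R^i_{jkl} = 0: the metric is flat (curvilinear coordinates on flat space).
Yes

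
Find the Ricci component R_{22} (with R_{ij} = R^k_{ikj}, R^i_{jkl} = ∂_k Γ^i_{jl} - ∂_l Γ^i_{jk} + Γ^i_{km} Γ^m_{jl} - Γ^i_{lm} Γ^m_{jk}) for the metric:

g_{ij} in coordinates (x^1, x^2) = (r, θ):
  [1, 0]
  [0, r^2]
Non-zero Christoffel symbols (Γ^k_{ij} = Γ^k_{ji}):
Γ^r_{θ θ} = -r
Γ^θ_{r θ} = 1/r
R^r_{θ r θ} = ∂_r Γ^r_{θ θ} - ∂_θ Γ^r_{θ r} + Γ^r_{r m} Γ^m_{θ θ} - Γ^r_{θ m} Γ^m_{θ r}
  = (-1) - (0) + (0) - (-1) = 0
R^θ_{θ θ θ} = 0 (a repeated index in an antisymmetric pair)
R_{θθ} = R^r_{θ r θ} + R^θ_{θ θ θ} = (0) + (0) = 0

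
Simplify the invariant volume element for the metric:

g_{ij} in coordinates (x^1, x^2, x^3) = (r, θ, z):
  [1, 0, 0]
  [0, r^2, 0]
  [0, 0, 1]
det(g) = r^2
√|det(g)| = r
Volume element: dV = r dr dθ dz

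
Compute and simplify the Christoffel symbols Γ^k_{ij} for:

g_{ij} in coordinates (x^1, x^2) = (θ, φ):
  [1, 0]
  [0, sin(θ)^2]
Using Γ^k_{ij} = (1/2) g^{km} (∂_i g_{mj} + ∂_j g_{mi} - ∂_m g_{ij}); the metric is diagonal, so only the m = k term contributes.
Non-zero symbols (using the symmetry Γ^k_{ij} = Γ^k_{ji}):
Γ^θ_{φ φ} = (1/2) g^{θθ} (∂_φ g_{θφ} + ∂_φ g_{θφ} - ∂_θ g_{φφ}) = (1/2)(1)((0) + (0) - (sin(2*θ))) = -sin(2*θ)/2
Γ^φ_{θ φ} = (1/2) g^{φφ} (∂_θ g_{φφ} + ∂_φ g_{φθ} - ∂_φ g_{θφ}) = (1/2)(1/sin(θ)^2)((sin(2*θ)) + (0) - (0)) = 1/tan(θ)
All other Christoffel symbols are zero.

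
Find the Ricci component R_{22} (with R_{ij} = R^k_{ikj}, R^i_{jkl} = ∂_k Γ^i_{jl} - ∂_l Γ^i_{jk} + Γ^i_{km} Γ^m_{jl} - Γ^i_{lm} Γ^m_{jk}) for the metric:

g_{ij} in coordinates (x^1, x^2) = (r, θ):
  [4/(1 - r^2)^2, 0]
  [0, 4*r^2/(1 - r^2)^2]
Non-zero Christoffel symbols (Γ^k_{ij} = Γ^k_{ji}):
Γ^r_{r r} = 2*r/(1 - r^2)
Γ^r_{θ θ} = (r^3 + r)/(r^2 - 1)
Γ^θ_{r θ} = (-r^2 - 1)/(r^3 - r)
R^r_{θ r θ} = ∂_r Γ^r_{θ θ} - ∂_θ Γ^r_{θ r} + Γ^r_{r m} Γ^m_{θ θ} - Γ^r_{θ m} Γ^m_{θ r}
  = ((r^4 - 4*r^2 - 1)/(r^2 - 1)^2) - (0) + (-2*r^2*(r^2 + 1)/(r^2 - 1)^2) - (-(r^2 + 1)^2/(r^2 - 1)^2) = -4*r^2/(r^2 - 1)^2
R^θ_{θ θ θ} = 0 (a repeated index in an antisymmetric pair)
R_{θθ} = R^r_{θ r θ} + R^θ_{θ θ θ} = (-4*r^2/(r^2 - 1)^2) + (0) = -4*r^2/(r^2 - 1)^2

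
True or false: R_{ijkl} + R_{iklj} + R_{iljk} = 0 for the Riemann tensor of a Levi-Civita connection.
This is the first (algebraic) Bianchi identity.
True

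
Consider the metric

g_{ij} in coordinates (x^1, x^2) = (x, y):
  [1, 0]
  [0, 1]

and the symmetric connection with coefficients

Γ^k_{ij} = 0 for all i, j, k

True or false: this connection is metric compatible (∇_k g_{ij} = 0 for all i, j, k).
Using ∇_k g_{ij} = ∂_k g_{ij} - Γ^m_{ki} g_{mj} - Γ^m_{kj} g_{im}:
e.g. ∇_y g_{xy} = (0) - (0) - (0) = 0
Every component ∇_k g_{ij} vanishes: the connection is metric compatible.
True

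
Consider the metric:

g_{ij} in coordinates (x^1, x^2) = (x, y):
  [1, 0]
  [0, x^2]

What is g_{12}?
With x^1 = x, x^2 = y, g_{12} = g_{xy} is the row-1, column-2 entry of the matrix.
g_{12} = 0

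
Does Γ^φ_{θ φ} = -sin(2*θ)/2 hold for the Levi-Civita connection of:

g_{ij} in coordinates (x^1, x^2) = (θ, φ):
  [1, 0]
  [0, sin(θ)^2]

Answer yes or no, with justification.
Γ^φ_{θ φ} = (1/2) g^{φφ} (∂_θ g_{φφ} + ∂_φ g_{φθ} - ∂_φ g_{θφ}) = (1/2)(1/sin(θ)^2)((sin(2*θ)) + (0) - (0)) = 1/tan(θ)
This differs from the proposed value -sin(2*θ)/2.
No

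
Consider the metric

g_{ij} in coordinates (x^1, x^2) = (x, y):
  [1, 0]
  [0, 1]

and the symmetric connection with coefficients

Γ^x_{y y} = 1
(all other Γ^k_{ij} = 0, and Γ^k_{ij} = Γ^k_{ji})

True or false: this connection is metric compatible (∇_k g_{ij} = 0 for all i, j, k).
Using ∇_k g_{ij} = ∂_k g_{ij} - Γ^m_{ki} g_{mj} - Γ^m_{kj} g_{im}:
∇_y g_{xy} = (0) - (0) - (1) = -1 ≠ 0
So the connection is not metric compatible (it is not the Levi-Civita connection).
False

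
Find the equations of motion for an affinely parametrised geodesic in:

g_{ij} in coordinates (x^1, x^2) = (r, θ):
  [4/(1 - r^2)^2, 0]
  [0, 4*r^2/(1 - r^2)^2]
Geodesic equation: d^2x^k/dλ^2 + Γ^k_{ij} (dx^i/dλ)(dx^j/dλ) = 0.
Non-zero Christoffel symbols:
Γ^r_{r r} = 2*r/(1 - r^2)
Γ^r_{θ θ} = (r^3 + r)/(r^2 - 1)
Γ^θ_{r θ} = (-r^2 - 1)/(r^3 - r)
Substituting (the symmetric pair Γ^k_{ij}, Γ^k_{ji} combines into a factor 2):
d^2r/dλ^2 + (2*r/(1 - r^2)) (dr/dλ)^2 + ((r^3 + r)/(r^2 - 1)) (dθ/dλ)^2 = 0
d^2θ/dλ^2 + ((-2*r^2 - 2)/(r^3 - r)) (dr/dλ)(dθ/dλ) = 0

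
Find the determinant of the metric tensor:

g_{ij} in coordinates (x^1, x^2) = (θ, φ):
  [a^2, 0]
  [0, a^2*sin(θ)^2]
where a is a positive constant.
For a 2×2 metric: det(g) = g_{11}·g_{22} - g_{12}·g_{21}
= (a^2)·(a^2*sin(θ)^2) - (0)·(0)
= a^4*sin(θ)^2 - 0
det(g) = a^4*sin(θ)^2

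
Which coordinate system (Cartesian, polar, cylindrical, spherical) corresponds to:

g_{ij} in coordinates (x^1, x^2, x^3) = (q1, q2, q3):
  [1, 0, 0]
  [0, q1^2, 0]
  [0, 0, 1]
The line element ds^2 = dq1^2 + q1^2 dq2^2 + dq3^2 is dr^2 + r^2 dθ^2 + dz^2 with q1 = r, q2 = θ, q3 = z.
cylindrical coordinates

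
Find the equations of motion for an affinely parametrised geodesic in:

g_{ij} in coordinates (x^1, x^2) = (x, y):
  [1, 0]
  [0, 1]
Geodesic equation: d^2x^k/dλ^2 + Γ^k_{ij} (dx^i/dλ)(dx^j/dλ) = 0.
All Christoffel symbols vanish, so the geodesics are straight lines:
d^2x/dλ^2 = 0
d^2y/dλ^2 = 0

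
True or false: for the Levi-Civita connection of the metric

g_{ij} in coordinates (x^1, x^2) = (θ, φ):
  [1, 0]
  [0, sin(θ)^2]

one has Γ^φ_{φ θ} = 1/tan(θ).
Γ^φ_{φ θ} = (1/2) g^{φφ} (∂_φ g_{φθ} + ∂_θ g_{φφ} - ∂_φ g_{φθ}) = (1/2)(1/sin(θ)^2)((0) + (sin(2*θ)) - (0)) = 1/tan(θ)
This equals the proposed value 1/tan(θ).
True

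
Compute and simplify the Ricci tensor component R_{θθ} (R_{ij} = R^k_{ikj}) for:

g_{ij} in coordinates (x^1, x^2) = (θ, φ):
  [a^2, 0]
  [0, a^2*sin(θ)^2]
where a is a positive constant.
Non-zero Christoffel symbols (Γ^k_{ij} = Γ^k_{ji}):
Γ^θ_{φ φ} = -sin(2*θ)/2
Γ^φ_{θ φ} = 1/tan(θ)
R^θ_{θ θ θ} = 0 (a repeated index in an antisymmetric pair)
R^φ_{θ φ θ} = ∂_φ Γ^φ_{θ θ} - ∂_θ Γ^φ_{θ φ} + Γ^φ_{φ m} Γ^m_{θ θ} - Γ^φ_{θ m} Γ^m_{θ φ}
  = (0) - (-1/sin(θ)^2) + (0) - (1/tan(θ)^2) = 1
R_{θθ} = R^θ_{θ θ θ} + R^φ_{θ φ θ} = (0) + (1) = 1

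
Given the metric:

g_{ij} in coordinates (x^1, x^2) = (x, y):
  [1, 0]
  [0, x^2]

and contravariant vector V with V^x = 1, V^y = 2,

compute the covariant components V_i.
V_i = g_{ij} V^j:
V_x = (1)(1) + (0)(2) = 1
V_y = (0)(1) + (x^2)(2) = 2*x^2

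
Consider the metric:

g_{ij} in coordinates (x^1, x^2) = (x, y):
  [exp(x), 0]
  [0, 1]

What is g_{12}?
With x^1 = x, x^2 = y, g_{12} = g_{xy} is the row-1, column-2 entry of the matrix.
g_{12} = 0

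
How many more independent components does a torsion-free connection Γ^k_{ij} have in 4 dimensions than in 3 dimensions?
Independent components in n dimensions: n × n(n+1)/2 = n^2(n+1)/2.
4D: 4 × 10 = 40
3D: 3 × 6 = 18
Difference = 40 - 18 = 22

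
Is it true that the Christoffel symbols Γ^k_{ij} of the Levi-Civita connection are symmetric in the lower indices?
The Levi-Civita connection is torsion-free, which is exactly Γ^k_{ij} = Γ^k_{ji}.
Yes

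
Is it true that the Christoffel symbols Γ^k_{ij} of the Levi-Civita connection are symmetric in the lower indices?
The Levi-Civita connection is torsion-free, which is exactly Γ^k_{ij} = Γ^k_{ji}.
Yes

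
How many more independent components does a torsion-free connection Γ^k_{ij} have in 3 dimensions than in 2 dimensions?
Independent components in n dimensions: n × n(n+1)/2 = n^2(n+1)/2.
3D: 3 × 6 = 18
2D: 2 × 3 = 6
Difference = 18 - 6 = 12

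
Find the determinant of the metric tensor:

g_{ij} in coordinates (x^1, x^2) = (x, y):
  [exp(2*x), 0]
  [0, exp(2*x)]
For a 2×2 metric: det(g) = g_{11}·g_{22} - g_{12}·g_{21}
= (exp(2*x))·(exp(2*x)) - (0)·(0)
= exp(4*x) - 0
det(g) = exp(4*x)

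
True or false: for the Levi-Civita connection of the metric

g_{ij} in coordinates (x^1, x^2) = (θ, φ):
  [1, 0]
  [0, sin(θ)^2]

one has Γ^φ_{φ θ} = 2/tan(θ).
Γ^φ_{φ θ} = (1/2) g^{φφ} (∂_φ g_{φθ} + ∂_θ g_{φφ} - ∂_φ g_{φθ}) = (1/2)(1/sin(θ)^2)((0) + (sin(2*θ)) - (0)) = 1/tan(θ)
This differs from the proposed value 2/tan(θ).
False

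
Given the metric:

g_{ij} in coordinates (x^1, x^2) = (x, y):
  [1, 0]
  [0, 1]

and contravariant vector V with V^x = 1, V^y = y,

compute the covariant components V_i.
V_i = g_{ij} V^j:
V_x = (1)(1) + (0)(y) = 1
V_y = (0)(1) + (1)(y) = y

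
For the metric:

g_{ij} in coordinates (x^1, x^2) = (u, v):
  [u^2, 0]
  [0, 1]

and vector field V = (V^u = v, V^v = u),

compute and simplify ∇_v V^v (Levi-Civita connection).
Non-zero Christoffel symbols:
Γ^u_{u u} = 1/u
∇_v V^v = ∂_v V^v + Γ^v_{v j} V^j
  = (0) + (0)(v) + (0)(u)
  = 0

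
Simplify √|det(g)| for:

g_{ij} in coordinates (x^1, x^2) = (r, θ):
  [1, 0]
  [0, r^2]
det(g) = r^2
√|det(g)| = r
Volume element: dV = r dr dθ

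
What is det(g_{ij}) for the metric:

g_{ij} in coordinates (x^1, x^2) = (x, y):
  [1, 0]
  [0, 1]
For a 2×2 metric: det(g) = g_{11}·g_{22} - g_{12}·g_{21}
= (1)·(1) - (0)·(0)
= 1 - 0
det(g) = 1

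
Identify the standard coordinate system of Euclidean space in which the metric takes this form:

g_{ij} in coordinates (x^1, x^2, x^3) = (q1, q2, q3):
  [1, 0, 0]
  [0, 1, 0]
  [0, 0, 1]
All components are constant and the metric is the identity, i.e. orthonormal rectilinear coordinates.
Cartesian (3D) coordinates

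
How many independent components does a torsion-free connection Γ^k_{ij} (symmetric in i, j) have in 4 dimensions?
Γ^k_{ij} has n choices for the upper index and n(n+1)/2 independent symmetric lower index pairs.
Total = 4 × 4×5/2 = 4 × 10 = 40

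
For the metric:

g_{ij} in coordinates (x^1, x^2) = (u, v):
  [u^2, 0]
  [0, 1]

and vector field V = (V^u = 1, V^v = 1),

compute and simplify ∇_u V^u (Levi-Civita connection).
Non-zero Christoffel symbols:
Γ^u_{u u} = 1/u
∇_u V^u = ∂_u V^u + Γ^u_{u j} V^j
  = (0) + (1/u)(1) + (0)(1)
  = 1/u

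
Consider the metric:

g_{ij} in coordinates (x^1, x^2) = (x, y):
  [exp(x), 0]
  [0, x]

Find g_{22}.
With x^1 = x, x^2 = y, g_{22} = g_{yy} is the row-2, column-2 entry of the matrix.
g_{22} = x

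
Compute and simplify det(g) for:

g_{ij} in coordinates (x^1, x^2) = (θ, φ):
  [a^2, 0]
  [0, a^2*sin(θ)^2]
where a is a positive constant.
For a 2×2 metric: det(g) = g_{11}·g_{22} - g_{12}·g_{21}
= (a^2)·(a^2*sin(θ)^2) - (0)·(0)
= a^4*sin(θ)^2 - 0
det(g) = a^4*sin(θ)^2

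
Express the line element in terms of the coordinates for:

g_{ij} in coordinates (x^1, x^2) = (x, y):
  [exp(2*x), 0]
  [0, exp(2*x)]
ds^2 = g_{ij} dx^i dx^j; only the non-zero components contribute.
ds^2 = exp(2*x) dx^2 + exp(2*x) dy^2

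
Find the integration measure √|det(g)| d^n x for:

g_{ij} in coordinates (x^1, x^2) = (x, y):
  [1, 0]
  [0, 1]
det(g) = 1
√|det(g)| = 1
Volume element: dV = 1 dx dy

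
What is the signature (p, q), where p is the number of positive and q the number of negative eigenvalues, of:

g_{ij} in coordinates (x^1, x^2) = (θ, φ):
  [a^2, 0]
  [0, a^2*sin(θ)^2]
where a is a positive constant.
The metric is diagonal, so its eigenvalues are the diagonal entries: a^2, a^2*sin(θ)^2 (at a generic point, where coordinate-dependent entries are positive).
2 positive, 0 negative.
(2, 0) - Riemannian (positive definite)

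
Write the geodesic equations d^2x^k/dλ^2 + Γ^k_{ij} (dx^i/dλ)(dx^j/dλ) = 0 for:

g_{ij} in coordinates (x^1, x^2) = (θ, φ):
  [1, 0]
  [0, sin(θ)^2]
Geodesic equation: d^2x^k/dλ^2 + Γ^k_{ij} (dx^i/dλ)(dx^j/dλ) = 0.
Non-zero Christoffel symbols:
Γ^θ_{φ φ} = -sin(2*θ)/2
Γ^φ_{θ φ} = 1/tan(θ)
Substituting (the symmetric pair Γ^k_{ij}, Γ^k_{ji} combines into a factor 2):
d^2θ/dλ^2 - (sin(2*θ)/2) (dφ/dλ)^2 = 0
d^2φ/dλ^2 + (2/tan(θ)) (dθ/dλ)(dφ/dλ) = 0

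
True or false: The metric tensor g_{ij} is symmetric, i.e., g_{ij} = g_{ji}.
By definition the metric is a symmetric bilinear form, g_{ij} = g_{ji}.
True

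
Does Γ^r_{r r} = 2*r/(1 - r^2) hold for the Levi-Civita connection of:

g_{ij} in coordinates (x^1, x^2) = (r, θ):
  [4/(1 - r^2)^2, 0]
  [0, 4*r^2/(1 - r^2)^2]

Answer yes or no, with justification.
Γ^r_{r r} = (1/2) g^{rr} (∂_r g_{rr} + ∂_r g_{rr} - ∂_r g_{rr}) = (1/2)((1 - r^2)^2/4)((16*r/(1 - r^2)^3) + (16*r/(1 - r^2)^3) - (16*r/(1 - r^2)^3)) = 2*r/(1 - r^2)
This equals the proposed value 2*r/(1 - r^2).
Yes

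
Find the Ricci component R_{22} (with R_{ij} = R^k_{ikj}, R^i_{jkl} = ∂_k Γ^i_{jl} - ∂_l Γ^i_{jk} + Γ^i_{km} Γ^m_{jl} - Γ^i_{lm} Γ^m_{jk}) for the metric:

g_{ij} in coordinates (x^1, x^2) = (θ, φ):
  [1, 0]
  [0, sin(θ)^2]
Non-zero Christoffel symbols (Γ^k_{ij} = Γ^k_{ji}):
Γ^θ_{φ φ} = -sin(2*θ)/2
Γ^φ_{θ φ} = 1/tan(θ)
R^θ_{φ θ φ} = ∂_θ Γ^θ_{φ φ} - ∂_φ Γ^θ_{φ θ} + Γ^θ_{θ m} Γ^m_{φ φ} - Γ^θ_{φ m} Γ^m_{φ θ}
  = (-cos(2*θ)) - (0) + (0) - (-cos(θ)^2) = sin(θ)^2
R^φ_{φ φ φ} = 0 (a repeated index in an antisymmetric pair)
R_{φφ} = R^θ_{φ θ φ} + R^φ_{φ φ φ} = (sin(θ)^2) + (0) = sin(θ)^2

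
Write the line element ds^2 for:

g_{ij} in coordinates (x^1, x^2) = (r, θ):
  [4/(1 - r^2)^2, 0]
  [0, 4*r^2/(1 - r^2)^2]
ds^2 = g_{ij} dx^i dx^j; only the non-zero components contribute.
ds^2 = (4/(1 - r^2)^2) dr^2 + (4*r^2/(1 - r^2)^2) dθ^2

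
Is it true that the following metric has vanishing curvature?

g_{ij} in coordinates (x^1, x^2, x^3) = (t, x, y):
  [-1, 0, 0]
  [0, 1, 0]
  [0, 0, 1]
All metric components are constant, so every Christoffel symbol vanishes and R^i_{jkl} = 0.
Yes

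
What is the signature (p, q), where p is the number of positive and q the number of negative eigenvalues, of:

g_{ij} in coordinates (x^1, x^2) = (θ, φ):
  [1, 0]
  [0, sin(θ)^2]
The metric is diagonal, so its eigenvalues are the diagonal entries: 1, sin(θ)^2 (at a generic point, where coordinate-dependent entries are positive).
2 positive, 0 negative.
(2, 0) - Riemannian (positive definite)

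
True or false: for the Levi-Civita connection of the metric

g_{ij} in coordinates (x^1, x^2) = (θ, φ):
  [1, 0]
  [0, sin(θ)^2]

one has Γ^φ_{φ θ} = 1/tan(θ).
Γ^φ_{φ θ} = (1/2) g^{φφ} (∂_φ g_{φθ} + ∂_θ g_{φφ} - ∂_φ g_{φθ}) = (1/2)(1/sin(θ)^2)((0) + (sin(2*θ)) - (0)) = 1/tan(θ)
This equals the proposed value 1/tan(θ).
True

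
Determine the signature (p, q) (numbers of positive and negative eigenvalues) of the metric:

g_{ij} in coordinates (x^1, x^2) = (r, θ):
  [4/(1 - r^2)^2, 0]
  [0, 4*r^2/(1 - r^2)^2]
The metric is diagonal, so its eigenvalues are the diagonal entries: 4/(1 - r^2)^2, 4*r^2/(1 - r^2)^2 (at a generic point, where coordinate-dependent entries are positive).
2 positive, 0 negative.
(2, 0) - Riemannian (positive definite)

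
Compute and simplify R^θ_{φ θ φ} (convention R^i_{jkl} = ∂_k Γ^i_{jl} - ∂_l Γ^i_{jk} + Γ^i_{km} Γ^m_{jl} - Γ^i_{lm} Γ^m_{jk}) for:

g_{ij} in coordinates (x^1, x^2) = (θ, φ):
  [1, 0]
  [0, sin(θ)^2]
Non-zero Christoffel symbols (Γ^k_{ij} = Γ^k_{ji}):
Γ^θ_{φ φ} = -sin(2*θ)/2
Γ^φ_{θ φ} = 1/tan(θ)
R^θ_{φ θ φ} = ∂_θ Γ^θ_{φ φ} - ∂_φ Γ^θ_{φ θ} + Γ^θ_{θ m} Γ^m_{φ φ} - Γ^θ_{φ m} Γ^m_{φ θ}
  = (-cos(2*θ)) - (0) + (0) - (-cos(θ)^2) = sin(θ)^2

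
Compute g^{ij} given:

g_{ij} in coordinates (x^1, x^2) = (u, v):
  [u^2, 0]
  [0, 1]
The metric is diagonal, so g^{ij} is diagonal with entries 1/g_{ii}: diag(1/(u^2), 1).
g^{ij}:
  [1/u^2, 0]
  [0, 1]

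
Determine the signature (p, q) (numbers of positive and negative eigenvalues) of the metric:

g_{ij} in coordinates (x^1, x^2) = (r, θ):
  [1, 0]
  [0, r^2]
The metric is diagonal, so its eigenvalues are the diagonal entries: 1, r^2 (at a generic point, where coordinate-dependent entries are positive).
2 positive, 0 negative.
(2, 0) - Riemannian (positive definite)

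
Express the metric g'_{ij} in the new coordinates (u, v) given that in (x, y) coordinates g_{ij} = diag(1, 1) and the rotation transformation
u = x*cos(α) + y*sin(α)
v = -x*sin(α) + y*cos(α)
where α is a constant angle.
Invert the transformation: x = u*cos(α) - v*sin(α), y = u*sin(α) + v*cos(α)
g'_{ij} = (∂x^k/∂x'^i)(∂x^l/∂x'^j) g_{kl}; with g_{kl} = δ_{kl} this is Σ_k (∂x^k/∂x'^i)(∂x^k/∂x'^j).
Jacobian: ∂x/∂u = cos(α), ∂x/∂v = -sin(α), ∂y/∂u = sin(α), ∂y/∂v = cos(α)
g'_{uu} = (cos(α))(cos(α)) + (sin(α))(sin(α)) = 1
g'_{uv} = (cos(α))(-sin(α)) + (sin(α))(cos(α)) = 0
g'_{vv} = (-sin(α))(-sin(α)) + (cos(α))(cos(α)) = 1
g'_{ij} = diag(1, 1)
The Euclidean metric is invariant under rotations.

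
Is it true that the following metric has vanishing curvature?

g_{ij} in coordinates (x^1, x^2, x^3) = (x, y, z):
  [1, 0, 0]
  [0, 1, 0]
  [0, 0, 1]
All metric components are constant, so every Christoffel symbol vanishes and R^i_{jkl} = 0.
Yes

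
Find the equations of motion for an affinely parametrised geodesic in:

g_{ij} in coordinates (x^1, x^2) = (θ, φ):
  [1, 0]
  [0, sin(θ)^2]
Geodesic equation: d^2x^k/dλ^2 + Γ^k_{ij} (dx^i/dλ)(dx^j/dλ) = 0.
Non-zero Christoffel symbols:
Γ^θ_{φ φ} = -sin(2*θ)/2
Γ^φ_{θ φ} = 1/tan(θ)
Substituting (the symmetric pair Γ^k_{ij}, Γ^k_{ji} combines into a factor 2):
d^2θ/dλ^2 - (sin(2*θ)/2) (dφ/dλ)^2 = 0
d^2φ/dλ^2 + (2/tan(θ)) (dθ/dλ)(dφ/dλ) = 0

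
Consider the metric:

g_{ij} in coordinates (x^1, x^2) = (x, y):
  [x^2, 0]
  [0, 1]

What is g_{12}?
With x^1 = x, x^2 = y, g_{12} = g_{xy} is the row-1, column-2 entry of the matrix.
g_{12} = 0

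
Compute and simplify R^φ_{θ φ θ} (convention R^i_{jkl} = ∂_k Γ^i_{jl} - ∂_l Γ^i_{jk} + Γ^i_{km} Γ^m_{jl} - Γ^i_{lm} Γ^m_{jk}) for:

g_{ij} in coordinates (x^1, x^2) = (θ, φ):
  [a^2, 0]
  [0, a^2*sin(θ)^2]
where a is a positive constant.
Non-zero Christoffel symbols (Γ^k_{ij} = Γ^k_{ji}):
Γ^θ_{φ φ} = -sin(2*θ)/2
Γ^φ_{θ φ} = 1/tan(θ)
R^φ_{θ φ θ} = ∂_φ Γ^φ_{θ θ} - ∂_θ Γ^φ_{θ φ} + Γ^φ_{φ m} Γ^m_{θ θ} - Γ^φ_{θ m} Γ^m_{θ φ}
  = (0) - (-1/sin(θ)^2) + (0) - (1/tan(θ)^2) = 1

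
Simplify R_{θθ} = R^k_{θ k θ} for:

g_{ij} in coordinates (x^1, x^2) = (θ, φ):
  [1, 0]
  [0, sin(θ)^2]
Non-zero Christoffel symbols (Γ^k_{ij} = Γ^k_{ji}):
Γ^θ_{φ φ} = -sin(2*θ)/2
Γ^φ_{θ φ} = 1/tan(θ)
R^θ_{θ θ θ} = 0 (a repeated index in an antisymmetric pair)
R^φ_{θ φ θ} = ∂_φ Γ^φ_{θ θ} - ∂_θ Γ^φ_{θ φ} + Γ^φ_{φ m} Γ^m_{θ θ} - Γ^φ_{θ m} Γ^m_{θ φ}
  = (0) - (-1/sin(θ)^2) + (0) - (1/tan(θ)^2) = 1
R_{θθ} = R^θ_{θ θ θ} + R^φ_{θ φ θ} = (0) + (1) = 1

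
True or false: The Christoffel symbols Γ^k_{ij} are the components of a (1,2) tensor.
Under a change of coordinates Γ picks up an inhomogeneous term ∂²x/∂x'∂x'; e.g. Γ = 0 in Cartesian coordinates but Γ^r_{θθ} = -r in polar coordinates on the same flat plane.
False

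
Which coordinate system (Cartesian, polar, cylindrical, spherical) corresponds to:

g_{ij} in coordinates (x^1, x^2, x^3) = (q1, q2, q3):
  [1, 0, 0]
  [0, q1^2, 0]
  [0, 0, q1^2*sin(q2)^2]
The line element ds^2 = dq1^2 + q1^2 dq2^2 + q1^2 sin(q2)^2 dq3^2 is dr^2 + r^2 dθ^2 + r^2 sin(θ)^2 dφ^2 with q1 = r, q2 = θ, q3 = φ.
spherical coordinates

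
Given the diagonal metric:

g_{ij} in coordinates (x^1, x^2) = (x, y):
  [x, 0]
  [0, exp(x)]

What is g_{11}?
With x^1 = x, x^2 = y, g_{11} = g_{xx} is the row-1, column-1 entry of the matrix.
g_{11} = x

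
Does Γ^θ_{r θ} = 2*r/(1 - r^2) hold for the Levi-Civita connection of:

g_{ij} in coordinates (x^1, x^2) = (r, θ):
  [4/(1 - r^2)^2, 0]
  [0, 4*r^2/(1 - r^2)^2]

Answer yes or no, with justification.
Γ^θ_{r θ} = (1/2) g^{θθ} (∂_r g_{θθ} + ∂_θ g_{θr} - ∂_θ g_{rθ}) = (1/2)((1 - r^2)^2/(4*r^2))((-8*(r^3 + r)/(r^2 - 1)^3) + (0) - (0)) = (-r^2 - 1)/(r^3 - r)
This differs from the proposed value 2*r/(1 - r^2).
No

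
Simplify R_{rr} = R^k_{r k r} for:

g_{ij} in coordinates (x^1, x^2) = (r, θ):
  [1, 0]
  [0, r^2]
Non-zero Christoffel symbols (Γ^k_{ij} = Γ^k_{ji}):
Γ^r_{θ θ} = -r
Γ^θ_{r θ} = 1/r
R^r_{r r r} = 0 (a repeated index in an antisymmetric pair)
R^θ_{r θ r} = ∂_θ Γ^θ_{r r} - ∂_r Γ^θ_{r θ} + Γ^θ_{θ m} Γ^m_{r r} - Γ^θ_{r m} Γ^m_{r θ}
  = (0) - (-1/r^2) + (0) - (1/r^2) = 0
R_{rr} = R^r_{r r r} + R^θ_{r θ r} = (0) + (0) = 0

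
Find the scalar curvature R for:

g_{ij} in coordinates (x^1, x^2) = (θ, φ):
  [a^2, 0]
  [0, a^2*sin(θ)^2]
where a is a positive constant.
Non-zero Christoffel symbols (Γ^k_{ij} = Γ^k_{ji}):
Γ^θ_{φ φ} = -sin(2*θ)/2
Γ^φ_{θ φ} = 1/tan(θ)
Ricci tensor (R_{ij} = R^k_{ikj}): R_{θθ} = 1, R_{θφ} = 0, R_{φφ} = sin(θ)^2
Inverse metric: g^{θθ} = 1/a^2, g^{φφ} = 1/(a^2*sin(θ)^2)
R = g^{ij} R_{ij} = (1/a^2)(1) + (1/(a^2*sin(θ)^2))(sin(θ)^2) = 2/a^2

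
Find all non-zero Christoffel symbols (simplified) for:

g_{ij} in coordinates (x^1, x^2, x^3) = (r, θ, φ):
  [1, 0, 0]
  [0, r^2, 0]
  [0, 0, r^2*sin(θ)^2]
Using Γ^k_{ij} = (1/2) g^{km} (∂_i g_{mj} + ∂_j g_{mi} - ∂_m g_{ij}); the metric is diagonal, so only the m = k term contributes.
Non-zero symbols (using the symmetry Γ^k_{ij} = Γ^k_{ji}):
Γ^r_{θ θ} = (1/2) g^{rr} (∂_θ g_{rθ} + ∂_θ g_{rθ} - ∂_r g_{θθ}) = (1/2)(1)((0) + (0) - (2*r)) = -r
Γ^r_{φ φ} = (1/2) g^{rr} (∂_φ g_{rφ} + ∂_φ g_{rφ} - ∂_r g_{φφ}) = (1/2)(1)((0) + (0) - (2*r*sin(θ)^2)) = -r*sin(θ)^2
Γ^θ_{r θ} = (1/2) g^{θθ} (∂_r g_{θθ} + ∂_θ g_{θr} - ∂_θ g_{rθ}) = (1/2)(1/r^2)((2*r) + (0) - (0)) = 1/r
Γ^θ_{φ φ} = (1/2) g^{θθ} (∂_φ g_{θφ} + ∂_φ g_{θφ} - ∂_θ g_{φφ}) = (1/2)(1/r^2)((0) + (0) - (r^2*sin(2*θ))) = -sin(2*θ)/2
Γ^φ_{r φ} = (1/2) g^{φφ} (∂_r g_{φφ} + ∂_φ g_{φr} - ∂_φ g_{rφ}) = (1/2)(1/(r^2*sin(θ)^2))((2*r*sin(θ)^2) + (0) - (0)) = 1/r
Γ^φ_{θ φ} = (1/2) g^{φφ} (∂_θ g_{φφ} + ∂_φ g_{φθ} - ∂_φ g_{θφ}) = (1/2)(1/(r^2*sin(θ)^2))((r^2*sin(2*θ)) + (0) - (0)) = 1/tan(θ)
All other Christoffel symbols are zero.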